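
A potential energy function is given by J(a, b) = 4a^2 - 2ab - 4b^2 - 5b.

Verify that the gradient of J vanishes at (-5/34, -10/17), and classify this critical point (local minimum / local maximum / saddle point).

saddle point

∇J = (8a - 2b, -2a - 8b - 5); substituting (-5/34, -10/17) gives ∇J = (0, 0), so (-5/34, -10/17) is indeed a critical point.
The Hessian of J is constant: H = [[8, -2], [-2, -8]].
det(H) = 8·(-8) − (-2)² = -68.
Since det(H) < 0, H is indefinite and the critical point is a saddle point.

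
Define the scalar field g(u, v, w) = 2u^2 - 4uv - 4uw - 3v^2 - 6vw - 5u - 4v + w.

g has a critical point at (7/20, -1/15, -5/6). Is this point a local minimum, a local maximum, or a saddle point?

saddle point

The Hessian is constant: H = [[4, -4, -4], [-4, -6, -6], [-4, -6, 0]].
Leading principal minors: Δ₁ = 4, Δ₂ = -40, Δ₃ = -240.
The minors fit neither the all-positive nor the alternating-sign pattern, so H is indefinite: a saddle point.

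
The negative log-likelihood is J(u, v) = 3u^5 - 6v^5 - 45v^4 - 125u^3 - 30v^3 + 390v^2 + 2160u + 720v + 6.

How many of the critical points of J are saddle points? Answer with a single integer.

8

J separates as a function of u plus a function of v, so ∇J=0 decouples.
∂J/∂u = 15(u - 4)(u - 3)(u + 3)(u + 4) = 0 at u ∈ {-4, -3, 3, 4}; ∂J/∂v = -30(v - 2)(v + 1)(v + 3)(v + 4) = 0 at v ∈ {-4, -3, -1, 2}.
The Hessian is diagonal: diag(J_uu, J_vv). Second derivatives: J_uu(-4)=-840, J_uu(-3)=630, J_uu(3)=-630, J_uu(4)=840; J_vv(-4)=540, J_vv(-3)=-300, J_vv(-1)=540, J_vv(2)=-2700.
Saddle points occur where the two diagonal entries have opposite signs: (-4, -4), (-4, -1), (-3, -3), (-3, 2), (3, -4), (3, -1), (4, -3), (4, 2). Count: 8.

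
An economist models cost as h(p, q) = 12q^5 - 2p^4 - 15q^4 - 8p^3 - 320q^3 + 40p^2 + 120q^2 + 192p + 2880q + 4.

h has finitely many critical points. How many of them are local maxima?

4

h separates as a function of p plus a function of q, so ∇h=0 decouples.
∂h/∂p = -8(p - 3)(p + 2)(p + 4) = 0 at p ∈ {-4, -2, 3}; ∂h/∂q = 60(q - 4)(q - 2)(q + 2)(q + 3) = 0 at q ∈ {-3, -2, 2, 4}.
The Hessian is diagonal: diag(h_pp, h_qq). Second derivatives: h_pp(-4)=-112, h_pp(-2)=80, h_pp(3)=-280; h_qq(-3)=-2100, h_qq(-2)=1440, h_qq(2)=-2400, h_qq(4)=5040.
Local maxima occur where both diagonal entries negative: (-4, -3), (-4, 2), (3, -3), (3, 2). Count: 4.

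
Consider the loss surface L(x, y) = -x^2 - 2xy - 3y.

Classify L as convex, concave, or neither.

neither

L is quadratic, so its Hessian is the constant matrix H = [[-2, -2], [-2, 0]].
det(H) = -4, tr(H) = -2.
det(H) < 0, so H is indefinite: neither convex nor concave.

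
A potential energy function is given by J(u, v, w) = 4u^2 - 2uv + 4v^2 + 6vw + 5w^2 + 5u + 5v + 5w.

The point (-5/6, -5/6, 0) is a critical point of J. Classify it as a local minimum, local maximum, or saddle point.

local minimum

The Hessian is constant: H = [[8, -2, 0], [-2, 8, 6], [0, 6, 10]].
Leading principal minors: Δ₁ = 8, Δ₂ = 60, Δ₃ = 312.
All leading minors are positive, so H is positive definite: a local minimum.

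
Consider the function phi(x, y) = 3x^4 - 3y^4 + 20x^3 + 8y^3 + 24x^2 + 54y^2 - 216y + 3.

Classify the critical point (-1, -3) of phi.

local maximum

The mixed partial ∂²phi/∂x∂y is 0, so the Hessian at any point is diag(phi_xx, phi_yy) = diag(12(3x^2 + 10x + 4), 12(-3y^2 + 4y + 9)).
At (-1, -3): H = diag(-36, -360).
Both eigenvalues are negative, so H is negative definite: a local maximum.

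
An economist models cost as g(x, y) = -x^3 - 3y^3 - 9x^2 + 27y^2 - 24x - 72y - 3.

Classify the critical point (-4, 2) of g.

local minimum

The mixed partial ∂²g/∂x∂y is 0, so the Hessian at any point is diag(g_xx, g_yy) = diag(-6(x + 3), 18(-y + 3)).
At (-4, 2): H = diag(6, 18).
Both eigenvalues are positive, so H is positive definite: a local minimum.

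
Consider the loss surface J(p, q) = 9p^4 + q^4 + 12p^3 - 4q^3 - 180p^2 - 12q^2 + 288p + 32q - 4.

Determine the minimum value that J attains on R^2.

J(p,q) separates as A(p) + B(q) − 4, so its minimum is min A + min B − 4.
A'(p) = 36(p - 2)(p - 1)(p + 4) vanishes at p ∈ {-4, 1, 2}; B'(q) = 4(q - 4)(q - 1)(q + 2) vanishes at q ∈ {-2, 1, 4}.
Local minima of A (where A''>0): A(-4)=-2496, A(2)=96. Local minima of B: B(-2)=-64, B(4)=-64.
So the global minimum of J is A(-4) + B(-2) − 4 = -2496 − 64 − 4 = -2564, attained at (-4, -2).

-2564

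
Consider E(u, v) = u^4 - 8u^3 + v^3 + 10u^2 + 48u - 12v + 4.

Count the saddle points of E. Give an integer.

3

E separates as a function of u plus a function of v, so ∇E=0 decouples.
∂E/∂u = 4(u - 4)(u - 3)(u + 1) = 0 at u ∈ {-1, 3, 4}; ∂E/∂v = 3(v - 2)(v + 2) = 0 at v ∈ {-2, 2}.
The Hessian is diagonal: diag(E_uu, E_vv). Second derivatives: E_uu(-1)=80, E_uu(3)=-16, E_uu(4)=20; E_vv(-2)=-12, E_vv(2)=12.
Saddle points occur where the two diagonal entries have opposite signs: (-1, -2), (3, 2), (4, -2). Count: 3.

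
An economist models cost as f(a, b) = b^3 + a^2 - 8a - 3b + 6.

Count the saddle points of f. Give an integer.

1

f separates as a function of a plus a function of b, so ∇f=0 decouples.
∂f/∂a = 2(a - 4) = 0 at a ∈ {4}; ∂f/∂b = 3(b - 1)(b + 1) = 0 at b ∈ {-1, 1}.
The Hessian is diagonal: diag(f_aa, f_bb). Second derivatives: f_aa(4)=2; f_bb(-1)=-6, f_bb(1)=6.
Saddle points occur where the two diagonal entries have opposite signs: (4, -1). Count: 1.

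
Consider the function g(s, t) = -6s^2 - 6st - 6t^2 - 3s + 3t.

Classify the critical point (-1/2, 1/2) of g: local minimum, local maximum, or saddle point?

local maximum

The Hessian of g is constant: H = [[-12, -6], [-6, -12]].
det(H) = (-12)·(-12) − (-6)² = 108.
det(H) > 0 and tr(H) = -24 < 0, so H is negative definite and the point is a local maximum.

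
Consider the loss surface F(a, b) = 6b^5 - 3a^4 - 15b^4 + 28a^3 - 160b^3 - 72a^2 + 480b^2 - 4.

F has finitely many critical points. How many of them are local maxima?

4

F separates as a function of a plus a function of b, so ∇F=0 decouples.
∂F/∂a = -12a(a - 4)(a - 3) = 0 at a ∈ {0, 3, 4}; ∂F/∂b = 30b(b - 4)(b - 2)(b + 4) = 0 at b ∈ {-4, 0, 2, 4}.
The Hessian is diagonal: diag(F_aa, F_bb). Second derivatives: F_aa(0)=-144, F_aa(3)=36, F_aa(4)=-48; F_bb(-4)=-5760, F_bb(0)=960, F_bb(2)=-720, F_bb(4)=1920.
Local maxima occur where both diagonal entries negative: (0, -4), (0, 2), (4, -4), (4, 2). Count: 4.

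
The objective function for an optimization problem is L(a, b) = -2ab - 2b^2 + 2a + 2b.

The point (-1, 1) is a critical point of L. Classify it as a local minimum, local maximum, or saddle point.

The Hessian of L is constant: H = [[0, -2], [-2, -4]].
det(H) = 0·(-4) − (-2)² = -4.
Since det(H) < 0, H is indefinite and the critical point is a saddle point.

saddle point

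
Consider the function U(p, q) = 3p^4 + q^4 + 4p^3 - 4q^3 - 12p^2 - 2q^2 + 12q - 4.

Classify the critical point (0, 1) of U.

local maximum

The mixed partial ∂²U/∂p∂q is 0, so the Hessian at any point is diag(U_pp, U_qq) = diag(12(3p^2 + 2p - 2), 4(3q^2 - 6q - 1)).
At (0, 1): H = diag(-24, -16).
Both eigenvalues are negative, so H is negative definite: a local maximum.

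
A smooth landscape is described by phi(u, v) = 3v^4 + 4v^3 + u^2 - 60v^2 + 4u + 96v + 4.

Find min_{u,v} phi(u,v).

phi(u,v) separates as P(u) + Q(v) + 4, so its minimum is min P + min Q + 4.
P'(u) = 2u + 4 vanishes at u ∈ {-2}; Q'(v) = 12(v - 2)(v - 1)(v + 4) vanishes at v ∈ {-4, 1, 2}.
Local minima of P (where P''>0): P(-2)=-4. Local minima of Q: Q(-4)=-832, Q(2)=32.
So the global minimum of phi is P(-2) + Q(-4) + 4 = -4 − 832 + 4 = -832, attained at (-2, -4).

-832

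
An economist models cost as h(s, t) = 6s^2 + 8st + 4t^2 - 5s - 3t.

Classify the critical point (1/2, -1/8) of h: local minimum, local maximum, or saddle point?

local minimum

The Hessian of h is constant: H = [[12, 8], [8, 8]].
det(H) = 12·8 − 8² = 32.
det(H) > 0 and tr(H) = 20 > 0, so H is positive definite and the point is a local minimum.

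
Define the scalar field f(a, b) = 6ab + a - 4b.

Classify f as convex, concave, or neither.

neither

f is quadratic, so its Hessian is the constant matrix H = [[0, 6], [6, 0]].
det(H) = -36, tr(H) = 0.
det(H) < 0, so H is indefinite: neither convex nor concave.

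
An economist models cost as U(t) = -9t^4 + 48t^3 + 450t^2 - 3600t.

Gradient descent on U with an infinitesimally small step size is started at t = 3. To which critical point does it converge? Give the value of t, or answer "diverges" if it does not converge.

U'(t) = -36(t - 5)(t - 4)(t + 5), so U'(3) = -576.
Gradient descent moves in the -U' direction, i.e. t is increasing.
The nearest critical point in that direction is t = 4, where U'' = 324 > 0 (a local minimum). The iterate converges there.

4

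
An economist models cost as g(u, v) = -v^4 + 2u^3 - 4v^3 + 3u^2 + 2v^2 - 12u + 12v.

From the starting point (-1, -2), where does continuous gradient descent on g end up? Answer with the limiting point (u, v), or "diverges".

(1, -1)

g is separable, so gradient descent decouples: u follows -∂g/∂u, v follows -∂g/∂v.
∂g/∂u = 6(u - 1)(u + 2); at u=-1 this is -12, so u increases.
∂g/∂v = -4(v - 1)(v + 1)(v + 3); at v=-2 this is -12, so v increases.
u converges to its nearest critical value 1 (a local min of the u-part); v converges to -1. The iterate converges to (1, -1).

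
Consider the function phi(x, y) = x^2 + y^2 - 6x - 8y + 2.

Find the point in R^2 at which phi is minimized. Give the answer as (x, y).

(3, 4)

phi(x,y) separates as P(x) + Q(y) + 2, so its minimum is min P + min Q + 2.
P'(x) = 2x - 6 vanishes at x ∈ {3}; Q'(y) = 2y - 8 vanishes at y ∈ {4}.
Local minima of P (where P''>0): P(3)=-9. Local minima of Q: Q(4)=-16.
So the global minimum of phi is P(3) + Q(4) + 2 = -9 − 16 + 2 = -23, attained at (3, 4).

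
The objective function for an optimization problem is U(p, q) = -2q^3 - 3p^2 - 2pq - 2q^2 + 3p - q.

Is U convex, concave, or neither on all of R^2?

neither

The term -2q^3 is cubic, so the Hessian is not constant.
∂²U/∂q² = -12q - 4, which takes both signs as q varies (negative for sufficiently large q). A diagonal entry of the Hessian changing sign means the Hessian is neither positive- nor negative-semidefinite on all of R^2.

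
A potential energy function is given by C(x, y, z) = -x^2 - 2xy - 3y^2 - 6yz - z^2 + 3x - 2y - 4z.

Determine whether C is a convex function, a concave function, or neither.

neither

C is quadratic, so its Hessian is the constant matrix H = [[-2, -2, 0], [-2, -6, -6], [0, -6, -2]].
Leading principal minors: -2, 8, 56.
Neither pattern holds ⇒ H is indefinite ⇒ neither convex nor concave.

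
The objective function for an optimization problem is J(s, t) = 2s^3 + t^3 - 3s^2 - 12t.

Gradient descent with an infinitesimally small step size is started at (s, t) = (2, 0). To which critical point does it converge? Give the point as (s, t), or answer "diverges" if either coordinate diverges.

J is separable, so gradient descent decouples: s follows -∂J/∂s, t follows -∂J/∂t.
∂J/∂s = 6s(s - 1); at s=2 this is 12, so s decreases.
∂J/∂t = 3(t - 2)(t + 2); at t=0 this is -12, so t increases.
s converges to its nearest critical value 1 (a local min of the s-part); t converges to 2. The iterate converges to (1, 2).

(1, 2)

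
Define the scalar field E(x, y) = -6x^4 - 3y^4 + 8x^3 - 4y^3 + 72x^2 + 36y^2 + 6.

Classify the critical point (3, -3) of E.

local maximum

The mixed partial ∂²E/∂x∂y is 0, so the Hessian at any point is diag(E_xx, E_yy) = diag(24(-3x^2 + 2x + 6), 12(-3y^2 - 2y + 6)).
At (3, -3): H = diag(-360, -180).
Both eigenvalues are negative, so H is negative definite: a local maximum.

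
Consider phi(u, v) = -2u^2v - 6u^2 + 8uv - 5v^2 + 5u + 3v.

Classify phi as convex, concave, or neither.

The term -2u^2v is cubic, so the Hessian is not constant.
∂²phi/∂u² = -4v - 12, which takes both signs as v varies (negative for sufficiently large v). A diagonal entry of the Hessian changing sign means the Hessian is neither positive- nor negative-semidefinite on all of R^2.

neither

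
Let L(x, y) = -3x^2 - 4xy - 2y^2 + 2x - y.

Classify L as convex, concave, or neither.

L is quadratic, so its Hessian is the constant matrix H = [[-6, -4], [-4, -4]].
det(H) = 8, tr(H) = -10.
det(H) > 0 and tr(H) < 0, so H is negative definite everywhere: concave.

concave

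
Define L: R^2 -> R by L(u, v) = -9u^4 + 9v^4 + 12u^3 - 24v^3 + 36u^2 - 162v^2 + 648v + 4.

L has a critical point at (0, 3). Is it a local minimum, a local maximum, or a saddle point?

local minimum

The mixed partial ∂²L/∂u∂v is 0, so the Hessian at any point is diag(L_uu, L_vv) = diag(36(-3u^2 + 2u + 2), 36(3v^2 - 4v - 9)).
At (0, 3): H = diag(72, 216).
Both eigenvalues are positive, so H is positive definite: a local minimum.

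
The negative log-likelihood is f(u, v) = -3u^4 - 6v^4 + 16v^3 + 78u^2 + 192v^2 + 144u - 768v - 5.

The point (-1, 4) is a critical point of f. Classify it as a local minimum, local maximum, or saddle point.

saddle point

The mixed partial ∂²f/∂u∂v is 0, so the Hessian at any point is diag(f_uu, f_vv) = diag(12(-3u^2 + 13), 24(-3v^2 + 4v + 16)).
At (-1, 4): H = diag(120, -384).
The eigenvalues have opposite signs, so H is indefinite: a saddle point.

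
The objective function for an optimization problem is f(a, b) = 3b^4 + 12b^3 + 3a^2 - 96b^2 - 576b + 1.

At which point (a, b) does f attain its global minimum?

f(a,b) separates as P(a) + Q(b) + 1, so its minimum is min P + min Q + 1.
P'(a) = 6a vanishes at a ∈ {0}; Q'(b) = 12(b - 4)(b + 3)(b + 4) vanishes at b ∈ {-4, -3, 4}.
Local minima of P (where P''>0): P(0)=0. Local minima of Q: Q(-4)=768, Q(4)=-2304.
So the global minimum of f is P(0) + Q(4) + 1 = 0 − 2304 + 1 = -2303, attained at (0, 4).

(0, 4)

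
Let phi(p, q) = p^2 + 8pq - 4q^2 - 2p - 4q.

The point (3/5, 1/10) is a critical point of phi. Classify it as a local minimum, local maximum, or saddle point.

The Hessian of phi is constant: H = [[2, 8], [8, -8]].
det(H) = 2·(-8) − 8² = -80.
Since det(H) < 0, H is indefinite and the critical point is a saddle point.

saddle point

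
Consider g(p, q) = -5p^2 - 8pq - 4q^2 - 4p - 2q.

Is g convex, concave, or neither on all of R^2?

concave

g is quadratic, so its Hessian is the constant matrix H = [[-10, -8], [-8, -8]].
det(H) = 16, tr(H) = -18.
det(H) > 0 and tr(H) < 0, so H is negative definite everywhere: concave.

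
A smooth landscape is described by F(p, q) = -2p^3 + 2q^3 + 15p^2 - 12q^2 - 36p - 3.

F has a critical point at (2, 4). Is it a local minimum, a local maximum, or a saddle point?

local minimum

The mixed partial ∂²F/∂p∂q is 0, so the Hessian at any point is diag(F_pp, F_qq) = diag(6(-2p + 5), 12(q - 2)).
At (2, 4): H = diag(6, 24).
Both eigenvalues are positive, so H is positive definite: a local minimum.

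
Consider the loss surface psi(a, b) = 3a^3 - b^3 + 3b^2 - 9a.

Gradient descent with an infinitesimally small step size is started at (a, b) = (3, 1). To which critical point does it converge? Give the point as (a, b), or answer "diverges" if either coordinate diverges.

psi is separable, so gradient descent decouples: a follows -∂psi/∂a, b follows -∂psi/∂b.
∂psi/∂a = 9(a - 1)(a + 1); at a=3 this is 72, so a decreases.
∂psi/∂b = -3b(b - 2); at b=1 this is 3, so b decreases.
a converges to its nearest critical value 1 (a local min of the a-part); b converges to 0. The iterate converges to (1, 0).

(1, 0)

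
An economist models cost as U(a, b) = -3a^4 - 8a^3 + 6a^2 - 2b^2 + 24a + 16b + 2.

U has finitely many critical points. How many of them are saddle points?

1

U separates as a function of a plus a function of b, so ∇U=0 decouples.
∂U/∂a = -12(a - 1)(a + 1)(a + 2) = 0 at a ∈ {-2, -1, 1}; ∂U/∂b = -4(b - 4) = 0 at b ∈ {4}.
The Hessian is diagonal: diag(U_aa, U_bb). Second derivatives: U_aa(-2)=-36, U_aa(-1)=24, U_aa(1)=-72; U_bb(4)=-4.
Saddle points occur where the two diagonal entries have opposite signs: (-1, 4). Count: 1.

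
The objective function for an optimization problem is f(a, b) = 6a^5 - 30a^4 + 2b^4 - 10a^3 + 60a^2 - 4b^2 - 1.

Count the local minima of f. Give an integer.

4

f separates as a function of a plus a function of b, so ∇f=0 decouples.
∂f/∂a = 30a(a - 4)(a - 1)(a + 1) = 0 at a ∈ {-1, 0, 1, 4}; ∂f/∂b = 8b(b - 1)(b + 1) = 0 at b ∈ {-1, 0, 1}.
The Hessian is diagonal: diag(f_aa, f_bb). Second derivatives: f_aa(-1)=-300, f_aa(0)=120, f_aa(1)=-180, f_aa(4)=1800; f_bb(-1)=16, f_bb(0)=-8, f_bb(1)=16.
Local minima occur where both diagonal entries positive: (0, -1), (0, 1), (4, -1), (4, 1). Count: 4.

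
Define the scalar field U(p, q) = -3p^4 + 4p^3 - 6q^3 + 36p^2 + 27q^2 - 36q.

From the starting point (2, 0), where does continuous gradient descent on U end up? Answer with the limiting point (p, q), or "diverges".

U is separable, so gradient descent decouples: p follows -∂U/∂p, q follows -∂U/∂q.
∂U/∂p = -12p(p - 3)(p + 2); at p=2 this is 96, so p decreases.
∂U/∂q = -18(q - 2)(q - 1); at q=0 this is -36, so q increases.
p converges to its nearest critical value 0 (a local min of the p-part); q converges to 1. The iterate converges to (0, 1).

(0, 1)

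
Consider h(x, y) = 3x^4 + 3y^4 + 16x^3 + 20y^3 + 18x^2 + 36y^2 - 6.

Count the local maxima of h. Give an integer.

1

h separates as a function of x plus a function of y, so ∇h=0 decouples.
∂h/∂x = 12x(x + 1)(x + 3) = 0 at x ∈ {-3, -1, 0}; ∂h/∂y = 12y(y + 2)(y + 3) = 0 at y ∈ {-3, -2, 0}.
The Hessian is diagonal: diag(h_xx, h_yy). Second derivatives: h_xx(-3)=72, h_xx(-1)=-24, h_xx(0)=36; h_yy(-3)=36, h_yy(-2)=-24, h_yy(0)=72.
Local maxima occur where both diagonal entries negative: (-1, -2). Count: 1.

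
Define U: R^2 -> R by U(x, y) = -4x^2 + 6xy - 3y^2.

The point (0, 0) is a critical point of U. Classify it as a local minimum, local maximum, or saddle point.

local maximum

The Hessian of U is constant: H = [[-8, 6], [6, -6]].
det(H) = (-8)·(-6) − 6² = 12.
det(H) > 0 and tr(H) = -14 < 0, so H is negative definite and the point is a local maximum.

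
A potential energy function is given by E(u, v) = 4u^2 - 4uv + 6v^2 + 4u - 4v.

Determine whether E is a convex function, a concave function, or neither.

E is quadratic, so its Hessian is the constant matrix H = [[8, -4], [-4, 12]].
det(H) = 80, tr(H) = 20.
det(H) > 0 and tr(H) > 0, so H is positive definite everywhere: convex.

convex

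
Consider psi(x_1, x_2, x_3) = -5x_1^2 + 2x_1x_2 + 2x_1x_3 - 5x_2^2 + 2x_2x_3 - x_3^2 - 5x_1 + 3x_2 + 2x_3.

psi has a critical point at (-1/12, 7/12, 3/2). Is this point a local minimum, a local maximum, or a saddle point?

The Hessian is constant: H = [[-10, 2, 2], [2, -10, 2], [2, 2, -2]].
Leading principal minors: Δ₁ = -10, Δ₂ = 96, Δ₃ = -96.
The minors alternate sign starting negative (−, +, −), so H is negative definite: a local maximum.

local maximum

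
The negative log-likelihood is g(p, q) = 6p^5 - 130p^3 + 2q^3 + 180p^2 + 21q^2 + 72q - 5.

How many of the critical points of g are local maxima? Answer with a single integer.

g separates as a function of p plus a function of q, so ∇g=0 decouples.
∂g/∂p = 30p(p - 3)(p - 1)(p + 4) = 0 at p ∈ {-4, 0, 1, 3}; ∂g/∂q = 6(q + 3)(q + 4) = 0 at q ∈ {-4, -3}.
The Hessian is diagonal: diag(g_pp, g_qq). Second derivatives: g_pp(-4)=-4200, g_pp(0)=360, g_pp(1)=-300, g_pp(3)=1260; g_qq(-4)=-6, g_qq(-3)=6.
Local maxima occur where both diagonal entries negative: (-4, -4), (1, -4). Count: 2.

2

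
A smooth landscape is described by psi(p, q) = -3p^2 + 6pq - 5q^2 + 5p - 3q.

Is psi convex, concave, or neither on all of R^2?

concave

psi is quadratic, so its Hessian is the constant matrix H = [[-6, 6], [6, -10]].
det(H) = 24, tr(H) = -16.
det(H) > 0 and tr(H) < 0, so H is negative definite everywhere: concave.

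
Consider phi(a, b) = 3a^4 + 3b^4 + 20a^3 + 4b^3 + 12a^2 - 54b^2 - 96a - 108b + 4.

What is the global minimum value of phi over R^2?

phi(a,b) separates as P(a) + Q(b) + 4, so its minimum is min P + min Q + 4.
P'(a) = 12(a - 1)(a + 2)(a + 4) vanishes at a ∈ {-4, -2, 1}; Q'(b) = 12(b - 3)(b + 1)(b + 3) vanishes at b ∈ {-3, -1, 3}.
Local minima of P (where P''>0): P(-4)=64, P(1)=-61. Local minima of Q: Q(-3)=-27, Q(3)=-459.
So the global minimum of phi is P(1) + Q(3) + 4 = -61 − 459 + 4 = -516, attained at (1, 3).

-516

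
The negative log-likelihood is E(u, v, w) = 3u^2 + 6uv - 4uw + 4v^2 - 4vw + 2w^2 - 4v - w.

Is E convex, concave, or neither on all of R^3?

convex

E is quadratic, so its Hessian is the constant matrix H = [[6, 6, -4], [6, 8, -4], [-4, -4, 4]].
Leading principal minors: 6, 12, 16.
All positive ⇒ H ≻ 0 ⇒ convex.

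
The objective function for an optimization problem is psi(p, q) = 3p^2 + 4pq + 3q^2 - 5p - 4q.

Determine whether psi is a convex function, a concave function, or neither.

psi is quadratic, so its Hessian is the constant matrix H = [[6, 4], [4, 6]].
det(H) = 20, tr(H) = 12.
det(H) > 0 and tr(H) > 0, so H is positive definite everywhere: convex.

convex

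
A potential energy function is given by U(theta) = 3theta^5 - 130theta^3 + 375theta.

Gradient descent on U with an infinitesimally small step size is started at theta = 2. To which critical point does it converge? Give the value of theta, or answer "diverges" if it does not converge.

5

U'(theta) = 15(theta - 5)(theta - 1)(theta + 1)(theta + 5), so U'(2) = -945.
Gradient descent moves in the -U' direction, i.e. theta is increasing.
The nearest critical point in that direction is theta = 5, where U'' = 3600 > 0 (a local minimum). The iterate converges there.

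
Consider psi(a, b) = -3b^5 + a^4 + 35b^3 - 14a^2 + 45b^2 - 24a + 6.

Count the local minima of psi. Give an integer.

psi separates as a function of a plus a function of b, so ∇psi=0 decouples.
∂psi/∂a = 4(a - 3)(a + 1)(a + 2) = 0 at a ∈ {-2, -1, 3}; ∂psi/∂b = -15b(b - 3)(b + 1)(b + 2) = 0 at b ∈ {-2, -1, 0, 3}.
The Hessian is diagonal: diag(psi_aa, psi_bb). Second derivatives: psi_aa(-2)=20, psi_aa(-1)=-16, psi_aa(3)=80; psi_bb(-2)=150, psi_bb(-1)=-60, psi_bb(0)=90, psi_bb(3)=-900.
Local minima occur where both diagonal entries positive: (-2, -2), (-2, 0), (3, -2), (3, 0). Count: 4.

4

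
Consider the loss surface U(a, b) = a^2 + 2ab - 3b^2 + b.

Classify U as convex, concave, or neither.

neither

U is quadratic, so its Hessian is the constant matrix H = [[2, 2], [2, -6]].
det(H) = -16, tr(H) = -4.
det(H) < 0, so H is indefinite: neither convex nor concave.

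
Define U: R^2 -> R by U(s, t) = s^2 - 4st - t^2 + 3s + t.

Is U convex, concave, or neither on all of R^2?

neither

U is quadratic, so its Hessian is the constant matrix H = [[2, -4], [-4, -2]].
det(H) = -20, tr(H) = 0.
det(H) < 0, so H is indefinite: neither convex nor concave.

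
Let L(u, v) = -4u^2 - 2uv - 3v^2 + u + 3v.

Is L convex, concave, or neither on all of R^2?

L is quadratic, so its Hessian is the constant matrix H = [[-8, -2], [-2, -6]].
det(H) = 44, tr(H) = -14.
det(H) > 0 and tr(H) < 0, so H is negative definite everywhere: concave.

concave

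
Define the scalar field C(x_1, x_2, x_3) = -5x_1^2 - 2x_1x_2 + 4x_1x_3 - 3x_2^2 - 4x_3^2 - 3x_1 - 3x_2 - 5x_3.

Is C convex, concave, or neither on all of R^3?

C is quadratic, so its Hessian is the constant matrix H = [[-10, -2, 4], [-2, -6, 0], [4, 0, -8]].
Leading principal minors: -10, 56, -352.
Signs alternate −, +, − ⇒ H ≺ 0 ⇒ concave.

concave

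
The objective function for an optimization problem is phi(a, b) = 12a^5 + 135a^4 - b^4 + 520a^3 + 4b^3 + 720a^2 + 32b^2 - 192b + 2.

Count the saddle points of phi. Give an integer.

phi separates as a function of a plus a function of b, so ∇phi=0 decouples.
∂phi/∂a = 60a(a + 2)(a + 3)(a + 4) = 0 at a ∈ {-4, -3, -2, 0}; ∂phi/∂b = -4(b - 4)(b - 3)(b + 4) = 0 at b ∈ {-4, 3, 4}.
The Hessian is diagonal: diag(phi_aa, phi_bb). Second derivatives: phi_aa(-4)=-480, phi_aa(-3)=180, phi_aa(-2)=-240, phi_aa(0)=1440; phi_bb(-4)=-224, phi_bb(3)=28, phi_bb(4)=-32.
Saddle points occur where the two diagonal entries have opposite signs: (-4, 3), (-3, -4), (-3, 4), (-2, 3), (0, -4), (0, 4). Count: 6.

6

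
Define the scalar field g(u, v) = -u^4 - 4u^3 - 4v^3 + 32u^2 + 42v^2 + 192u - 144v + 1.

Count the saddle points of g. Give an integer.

g separates as a function of u plus a function of v, so ∇g=0 decouples.
∂g/∂u = -4(u - 4)(u + 3)(u + 4) = 0 at u ∈ {-4, -3, 4}; ∂g/∂v = -12(v - 4)(v - 3) = 0 at v ∈ {3, 4}.
The Hessian is diagonal: diag(g_uu, g_vv). Second derivatives: g_uu(-4)=-32, g_uu(-3)=28, g_uu(4)=-224; g_vv(3)=12, g_vv(4)=-12.
Saddle points occur where the two diagonal entries have opposite signs: (-4, 3), (-3, 4), (4, 3). Count: 3.

3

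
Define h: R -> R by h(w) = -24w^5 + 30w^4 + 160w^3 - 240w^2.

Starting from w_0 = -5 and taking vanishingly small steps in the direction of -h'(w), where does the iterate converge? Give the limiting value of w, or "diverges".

h'(w) = -120w(w - 2)(w - 1)(w + 2), so h'(-5) = -75600.
Gradient descent moves in the -h' direction, i.e. w is increasing.
The nearest critical point in that direction is w = -2, where h'' = 2880 > 0 (a local minimum). The iterate converges there.

-2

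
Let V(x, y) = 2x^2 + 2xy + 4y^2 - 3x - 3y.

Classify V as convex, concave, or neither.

V is quadratic, so its Hessian is the constant matrix H = [[4, 2], [2, 8]].
det(H) = 28, tr(H) = 12.
det(H) > 0 and tr(H) > 0, so H is positive definite everywhere: convex.

convex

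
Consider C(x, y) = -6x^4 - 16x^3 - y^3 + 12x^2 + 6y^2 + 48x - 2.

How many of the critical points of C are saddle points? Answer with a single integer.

C separates as a function of x plus a function of y, so ∇C=0 decouples.
∂C/∂x = -24(x - 1)(x + 1)(x + 2) = 0 at x ∈ {-2, -1, 1}; ∂C/∂y = -3y(y - 4) = 0 at y ∈ {0, 4}.
The Hessian is diagonal: diag(C_xx, C_yy). Second derivatives: C_xx(-2)=-72, C_xx(-1)=48, C_xx(1)=-144; C_yy(0)=12, C_yy(4)=-12.
Saddle points occur where the two diagonal entries have opposite signs: (-2, 0), (-1, 4), (1, 0). Count: 3.

3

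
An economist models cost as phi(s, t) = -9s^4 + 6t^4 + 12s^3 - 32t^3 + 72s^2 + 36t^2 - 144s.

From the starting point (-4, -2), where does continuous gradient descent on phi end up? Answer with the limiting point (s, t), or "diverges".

diverges

phi is separable, so gradient descent decouples: s follows -∂phi/∂s, t follows -∂phi/∂t.
∂phi/∂s = -36(s - 2)(s - 1)(s + 2); at s=-4 this is 2160, so s decreases.
∂phi/∂t = 24t(t - 3)(t - 1); at t=-2 this is -720, so t increases.
The s-coordinate has no critical point in that direction and runs off to infinity.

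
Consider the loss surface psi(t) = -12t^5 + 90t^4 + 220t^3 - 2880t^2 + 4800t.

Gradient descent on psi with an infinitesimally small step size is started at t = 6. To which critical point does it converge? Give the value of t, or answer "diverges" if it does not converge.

psi'(t) = -60(t - 5)(t - 4)(t - 1)(t + 4), so psi'(6) = -6000.
Gradient descent moves in the -psi' direction, i.e. t is increasing.
There is no critical point above t=6, and psi' keeps the same sign, so the iterate runs off to +∞.

diverges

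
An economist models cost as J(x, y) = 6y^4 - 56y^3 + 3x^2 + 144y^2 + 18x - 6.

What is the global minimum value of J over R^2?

J(x,y) separates as P(x) + Q(y) − 6, so its minimum is min P + min Q − 6.
P'(x) = 6x + 18 vanishes at x ∈ {-3}; Q'(y) = 24y(y - 4)(y - 3) vanishes at y ∈ {0, 3, 4}.
Local minima of P (where P''>0): P(-3)=-27. Local minima of Q: Q(0)=0, Q(4)=256.
So the global minimum of J is P(-3) + Q(0) − 6 = -27 + 0 − 6 = -33, attained at (-3, 0).

-33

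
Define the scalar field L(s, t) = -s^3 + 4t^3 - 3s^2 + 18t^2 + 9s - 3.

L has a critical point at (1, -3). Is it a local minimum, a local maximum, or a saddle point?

local maximum

The mixed partial ∂²L/∂s∂t is 0, so the Hessian at any point is diag(L_ss, L_tt) = diag(-6(s + 1), 12(2t + 3)).
At (1, -3): H = diag(-12, -36).
Both eigenvalues are negative, so H is negative definite: a local maximum.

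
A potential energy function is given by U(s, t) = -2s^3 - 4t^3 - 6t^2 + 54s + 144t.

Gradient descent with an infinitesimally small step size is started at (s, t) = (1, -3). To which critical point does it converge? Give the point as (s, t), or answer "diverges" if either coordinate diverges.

(-3, -4)

U is separable, so gradient descent decouples: s follows -∂U/∂s, t follows -∂U/∂t.
∂U/∂s = -6(s - 3)(s + 3); at s=1 this is 48, so s decreases.
∂U/∂t = -12(t - 3)(t + 4); at t=-3 this is 72, so t decreases.
s converges to its nearest critical value -3 (a local min of the s-part); t converges to -4. The iterate converges to (-3, -4).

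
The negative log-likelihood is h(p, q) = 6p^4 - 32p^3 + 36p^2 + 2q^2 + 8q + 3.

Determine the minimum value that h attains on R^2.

-59

h(p,q) separates as A(p) + B(q) + 3, so its minimum is min A + min B + 3.
A'(p) = 24p(p - 3)(p - 1) vanishes at p ∈ {0, 1, 3}; B'(q) = 4q + 8 vanishes at q ∈ {-2}.
Local minima of A (where A''>0): A(0)=0, A(3)=-54. Local minima of B: B(-2)=-8.
So the global minimum of h is A(3) + B(-2) + 3 = -54 − 8 + 3 = -59, attained at (3, -2).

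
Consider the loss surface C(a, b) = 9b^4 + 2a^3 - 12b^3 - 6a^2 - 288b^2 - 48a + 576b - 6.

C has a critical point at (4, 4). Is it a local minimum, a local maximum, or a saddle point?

The mixed partial ∂²C/∂a∂b is 0, so the Hessian at any point is diag(C_aa, C_bb) = diag(12(a - 1), 36(3b^2 - 2b - 16)).
At (4, 4): H = diag(36, 864).
Both eigenvalues are positive, so H is positive definite: a local minimum.

local minimum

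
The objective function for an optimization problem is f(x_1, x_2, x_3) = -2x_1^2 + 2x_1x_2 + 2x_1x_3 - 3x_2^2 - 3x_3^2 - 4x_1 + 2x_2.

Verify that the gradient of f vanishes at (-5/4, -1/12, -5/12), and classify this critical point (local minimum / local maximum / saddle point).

∇f = (-4x_1 + 2x_2 + 2x_3 - 4, 2x_1 - 6x_2 + 2, 2x_1 - 6x_3); substituting (-5/4, -1/12, -5/12) gives ∇f = (0, 0, 0), so (-5/4, -1/12, -5/12) is indeed a critical point.
The Hessian is constant: H = [[-4, 2, 2], [2, -6, 0], [2, 0, -6]].
Leading principal minors: Δ₁ = -4, Δ₂ = 20, Δ₃ = -96.
The minors alternate sign starting negative (−, +, −), so H is negative definite: a local maximum.

local maximum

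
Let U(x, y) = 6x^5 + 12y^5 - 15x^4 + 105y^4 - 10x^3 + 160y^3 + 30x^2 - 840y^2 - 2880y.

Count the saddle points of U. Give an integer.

U separates as a function of x plus a function of y, so ∇U=0 decouples.
∂U/∂x = 30x(x - 2)(x - 1)(x + 1) = 0 at x ∈ {-1, 0, 1, 2}; ∂U/∂y = 60(y - 2)(y + 2)(y + 3)(y + 4) = 0 at y ∈ {-4, -3, -2, 2}.
The Hessian is diagonal: diag(U_xx, U_yy). Second derivatives: U_xx(-1)=-180, U_xx(0)=60, U_xx(1)=-60, U_xx(2)=180; U_yy(-4)=-720, U_yy(-3)=300, U_yy(-2)=-480, U_yy(2)=7200.
Saddle points occur where the two diagonal entries have opposite signs: (-1, -3), (-1, 2), (0, -4), (0, -2), (1, -3), (1, 2), (2, -4), (2, -2). Count: 8.

8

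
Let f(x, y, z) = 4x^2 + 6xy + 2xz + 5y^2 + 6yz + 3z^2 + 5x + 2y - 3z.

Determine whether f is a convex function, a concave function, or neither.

f is quadratic, so its Hessian is the constant matrix H = [[8, 6, 2], [6, 10, 6], [2, 6, 6]].
Leading principal minors: 8, 44, 80.
All positive ⇒ H ≻ 0 ⇒ convex.

convex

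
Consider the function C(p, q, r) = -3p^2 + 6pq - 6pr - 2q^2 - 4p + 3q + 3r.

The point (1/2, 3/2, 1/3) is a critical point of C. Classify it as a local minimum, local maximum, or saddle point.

The Hessian is constant: H = [[-6, 6, -6], [6, -4, 0], [-6, 0, 0]].
Leading principal minors: Δ₁ = -6, Δ₂ = -12, Δ₃ = 144.
The minors fit neither the all-positive nor the alternating-sign pattern, so H is indefinite: a saddle point.

saddle point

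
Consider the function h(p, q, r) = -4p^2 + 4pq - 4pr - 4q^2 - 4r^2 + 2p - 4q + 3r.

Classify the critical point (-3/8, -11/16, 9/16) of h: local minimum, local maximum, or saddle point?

The Hessian is constant: H = [[-8, 4, -4], [4, -8, 0], [-4, 0, -8]].
Leading principal minors: Δ₁ = -8, Δ₂ = 48, Δ₃ = -256.
The minors alternate sign starting negative (−, +, −), so H is negative definite: a local maximum.

local maximum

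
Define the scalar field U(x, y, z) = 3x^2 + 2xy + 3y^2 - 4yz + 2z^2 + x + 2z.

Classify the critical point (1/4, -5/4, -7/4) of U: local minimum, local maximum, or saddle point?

local minimum

The Hessian is constant: H = [[6, 2, 0], [2, 6, -4], [0, -4, 4]].
Leading principal minors: Δ₁ = 6, Δ₂ = 32, Δ₃ = 32.
All leading minors are positive, so H is positive definite: a local minimum.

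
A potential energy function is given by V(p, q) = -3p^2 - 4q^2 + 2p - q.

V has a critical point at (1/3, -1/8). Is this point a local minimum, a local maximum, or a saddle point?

The Hessian of V is constant: H = [[-6, 0], [0, -8]].
det(H) = (-6)·(-8) − 0² = 48.
det(H) > 0 and tr(H) = -14 < 0, so H is negative definite and the point is a local maximum.

local maximum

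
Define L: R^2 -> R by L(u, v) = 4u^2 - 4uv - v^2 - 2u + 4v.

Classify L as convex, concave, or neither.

L is quadratic, so its Hessian is the constant matrix H = [[8, -4], [-4, -2]].
det(H) = -32, tr(H) = 6.
det(H) < 0, so H is indefinite: neither convex nor concave.

neither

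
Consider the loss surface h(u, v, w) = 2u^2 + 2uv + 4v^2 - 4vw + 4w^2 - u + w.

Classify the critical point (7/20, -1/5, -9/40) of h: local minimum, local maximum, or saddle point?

The Hessian is constant: H = [[4, 2, 0], [2, 8, -4], [0, -4, 8]].
Leading principal minors: Δ₁ = 4, Δ₂ = 28, Δ₃ = 160.
All leading minors are positive, so H is positive definite: a local minimum.

local minimum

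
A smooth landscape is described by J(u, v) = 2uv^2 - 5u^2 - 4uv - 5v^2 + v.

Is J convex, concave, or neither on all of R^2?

neither

The term 2uv^2 is cubic, so the Hessian is not constant.
∂²J/∂v² = 4u - 10, which takes both signs as u varies (negative for sufficiently negative u). A diagonal entry of the Hessian changing sign means the Hessian is neither positive- nor negative-semidefinite on all of R^2.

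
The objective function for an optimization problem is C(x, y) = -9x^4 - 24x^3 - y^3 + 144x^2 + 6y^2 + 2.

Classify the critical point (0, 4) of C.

saddle point

The mixed partial ∂²C/∂x∂y is 0, so the Hessian at any point is diag(C_xx, C_yy) = diag(36(-3x^2 - 4x + 8), 6(-y + 2)).
At (0, 4): H = diag(288, -12).
The eigenvalues have opposite signs, so H is indefinite: a saddle point.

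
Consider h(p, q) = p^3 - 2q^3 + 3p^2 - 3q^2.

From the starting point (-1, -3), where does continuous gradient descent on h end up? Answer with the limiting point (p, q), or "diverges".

(0, -1)

h is separable, so gradient descent decouples: p follows -∂h/∂p, q follows -∂h/∂q.
∂h/∂p = 3p(p + 2); at p=-1 this is -3, so p increases.
∂h/∂q = -6q(q + 1); at q=-3 this is -36, so q increases.
p converges to its nearest critical value 0 (a local min of the p-part); q converges to -1. The iterate converges to (0, -1).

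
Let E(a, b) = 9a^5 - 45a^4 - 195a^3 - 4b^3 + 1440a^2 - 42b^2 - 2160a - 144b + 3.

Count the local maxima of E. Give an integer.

2

E separates as a function of a plus a function of b, so ∇E=0 decouples.
∂E/∂a = 45(a - 4)(a - 3)(a - 1)(a + 4) = 0 at a ∈ {-4, 1, 3, 4}; ∂E/∂b = -12(b + 3)(b + 4) = 0 at b ∈ {-4, -3}.
The Hessian is diagonal: diag(E_aa, E_bb). Second derivatives: E_aa(-4)=-12600, E_aa(1)=1350, E_aa(3)=-630, E_aa(4)=1080; E_bb(-4)=12, E_bb(-3)=-12.
Local maxima occur where both diagonal entries negative: (-4, -3), (3, -3). Count: 2.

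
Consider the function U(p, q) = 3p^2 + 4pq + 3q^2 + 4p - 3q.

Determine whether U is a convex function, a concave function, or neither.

U is quadratic, so its Hessian is the constant matrix H = [[6, 4], [4, 6]].
det(H) = 20, tr(H) = 12.
det(H) > 0 and tr(H) > 0, so H is positive definite everywhere: convex.

convex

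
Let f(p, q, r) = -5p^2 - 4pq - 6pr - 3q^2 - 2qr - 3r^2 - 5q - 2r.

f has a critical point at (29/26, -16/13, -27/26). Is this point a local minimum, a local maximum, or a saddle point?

The Hessian is constant: H = [[-10, -4, -6], [-4, -6, -2], [-6, -2, -6]].
Leading principal minors: Δ₁ = -10, Δ₂ = 44, Δ₃ = -104.
The minors alternate sign starting negative (−, +, −), so H is negative definite: a local maximum.

local maximum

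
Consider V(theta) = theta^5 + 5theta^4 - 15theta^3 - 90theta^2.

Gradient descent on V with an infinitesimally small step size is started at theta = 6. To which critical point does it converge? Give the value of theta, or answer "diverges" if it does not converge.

V'(theta) = 5theta(theta - 3)(theta + 3)(theta + 4), so V'(6) = 8100.
Gradient descent moves in the -V' direction, i.e. theta is decreasing.
The nearest critical point in that direction is theta = 3, where V'' = 630 > 0 (a local minimum). The iterate converges there.

3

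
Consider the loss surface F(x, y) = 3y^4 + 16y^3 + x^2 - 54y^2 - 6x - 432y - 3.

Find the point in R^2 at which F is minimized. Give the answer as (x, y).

(3, 3)

F(x,y) separates as P(x) + Q(y) − 3, so its minimum is min P + min Q − 3.
P'(x) = 2x - 6 vanishes at x ∈ {3}; Q'(y) = 12(y - 3)(y + 3)(y + 4) vanishes at y ∈ {-4, -3, 3}.
Local minima of P (where P''>0): P(3)=-9. Local minima of Q: Q(-4)=608, Q(3)=-1107.
So the global minimum of F is P(3) + Q(3) − 3 = -9 − 1107 − 3 = -1119, attained at (3, 3).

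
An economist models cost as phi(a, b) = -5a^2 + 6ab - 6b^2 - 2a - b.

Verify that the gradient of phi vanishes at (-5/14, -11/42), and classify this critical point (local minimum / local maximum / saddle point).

local maximum

∇phi = (-10a + 6b - 2, 6a - 12b - 1); substituting (-5/14, -11/42) gives ∇phi = (0, 0), so (-5/14, -11/42) is indeed a critical point.
The Hessian of phi is constant: H = [[-10, 6], [6, -12]].
det(H) = (-10)·(-12) − 6² = 84.
det(H) > 0 and tr(H) = -22 < 0, so H is negative definite and the point is a local maximum.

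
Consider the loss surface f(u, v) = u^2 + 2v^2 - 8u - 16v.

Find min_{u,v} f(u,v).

f(u,v) separates as P(u) + Q(v), so its minimum is min P + min Q.
P'(u) = 2u - 8 vanishes at u ∈ {4}; Q'(v) = 4v - 16 vanishes at v ∈ {4}.
Local minima of P (where P''>0): P(4)=-16. Local minima of Q: Q(4)=-32.
So the global minimum of f is P(4) + Q(4) = -16 − 32 = -48, attained at (4, 4).

-48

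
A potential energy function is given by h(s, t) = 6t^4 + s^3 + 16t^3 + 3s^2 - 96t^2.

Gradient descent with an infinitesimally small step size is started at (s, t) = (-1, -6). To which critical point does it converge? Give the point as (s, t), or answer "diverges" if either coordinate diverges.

(0, -4)

h is separable, so gradient descent decouples: s follows -∂h/∂s, t follows -∂h/∂t.
∂h/∂s = 3s(s + 2); at s=-1 this is -3, so s increases.
∂h/∂t = 24t(t - 2)(t + 4); at t=-6 this is -2304, so t increases.
s converges to its nearest critical value 0 (a local min of the s-part); t converges to -4. The iterate converges to (0, -4).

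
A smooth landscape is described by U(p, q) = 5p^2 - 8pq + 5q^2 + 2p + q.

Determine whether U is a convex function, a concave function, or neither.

U is quadratic, so its Hessian is the constant matrix H = [[10, -8], [-8, 10]].
det(H) = 36, tr(H) = 20.
det(H) > 0 and tr(H) > 0, so H is positive definite everywhere: convex.

convex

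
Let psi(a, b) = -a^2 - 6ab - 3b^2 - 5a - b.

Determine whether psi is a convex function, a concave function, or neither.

psi is quadratic, so its Hessian is the constant matrix H = [[-2, -6], [-6, -6]].
det(H) = -24, tr(H) = -8.
det(H) < 0, so H is indefinite: neither convex nor concave.

neither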